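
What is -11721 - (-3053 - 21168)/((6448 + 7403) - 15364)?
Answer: -17758094/1513 ≈ -11737.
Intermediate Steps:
-11721 - (-3053 - 21168)/((6448 + 7403) - 15364) = -11721 - (-24221)/(13851 - 15364) = -11721 - (-24221)/(-1513) = -11721 - (-24221)*(-1)/1513 = -11721 - 1*24221/1513 = -11721 - 24221/1513 = -17758094/1513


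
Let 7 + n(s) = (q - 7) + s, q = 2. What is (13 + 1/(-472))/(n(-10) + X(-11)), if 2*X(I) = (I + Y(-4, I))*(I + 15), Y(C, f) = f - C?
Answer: -6135/27376 ≈ -0.22410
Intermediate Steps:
n(s) = -12 + s (n(s) = -7 + ((2 - 7) + s) = -7 + (-5 + s) = -12 + s)
X(I) = (4 + 2*I)*(15 + I)/2 (X(I) = ((I + (I - 1*(-4)))*(I + 15))/2 = ((I + (I + 4))*(15 + I))/2 = ((I + (4 + I))*(15 + I))/2 = ((4 + 2*I)*(15 + I))/2 = (4 + 2*I)*(15 + I)/2)
(13 + 1/(-472))/(n(-10) + X(-11)) = (13 + 1/(-472))/((-12 - 10) + (30 + (-11)² + 17*(-11))) = (13 - 1/472)/(-22 + (30 + 121 - 187)) = 6135/(472*(-22 - 36)) = (6135/472)/(-58) = (6135/472)*(-1/58) = -6135/27376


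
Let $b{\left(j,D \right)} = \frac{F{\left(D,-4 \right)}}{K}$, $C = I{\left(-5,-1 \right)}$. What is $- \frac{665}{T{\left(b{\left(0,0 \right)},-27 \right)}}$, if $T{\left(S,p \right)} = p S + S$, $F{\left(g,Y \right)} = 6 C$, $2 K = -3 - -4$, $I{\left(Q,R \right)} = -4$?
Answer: $- \frac{665}{1248} \approx -0.53285$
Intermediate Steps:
$C = -4$
$K = \frac{1}{2}$ ($K = \frac{-3 - -4}{2} = \frac{-3 + 4}{2} = \frac{1}{2} \cdot 1 = \frac{1}{2} \approx 0.5$)
$F{\left(g,Y \right)} = -24$ ($F{\left(g,Y \right)} = 6 \left(-4\right) = -24$)
$b{\left(j,D \right)} = -48$ ($b{\left(j,D \right)} = - 24 \frac{1}{\frac{1}{2}} = \left(-24\right) 2 = -48$)
$T{\left(S,p \right)} = S + S p$ ($T{\left(S,p \right)} = S p + S = S + S p$)
$- \frac{665}{T{\left(b{\left(0,0 \right)},-27 \right)}} = - \frac{665}{\left(-48\right) \left(1 - 27\right)} = - \frac{665}{\left(-48\right) \left(-26\right)} = - \frac{665}{1248}$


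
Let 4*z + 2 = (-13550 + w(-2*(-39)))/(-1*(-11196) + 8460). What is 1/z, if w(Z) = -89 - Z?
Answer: -78624/53029 ≈ -1.4827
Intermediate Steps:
z = -53029/78624 (z = -½ + ((-13550 + (-89 - (-2)*(-39)))/(-1*(-11196) + 8460))/4 = -½ + ((-13550 + (-89 - 1*78))/(11196 + 8460))/4 = -½ + ((-13550 + (-89 - 78))/19656)/4 = -½ + ((-13550 - 167)*(1/19656))/4 = -½ + (-13717*1/19656)/4 = -½ + (¼)*(-13717/19656) = -½ - 13717/78624 = -53029/78624 ≈ -0.67446)
1/z = 1/(-53029/78624) = -78624/53029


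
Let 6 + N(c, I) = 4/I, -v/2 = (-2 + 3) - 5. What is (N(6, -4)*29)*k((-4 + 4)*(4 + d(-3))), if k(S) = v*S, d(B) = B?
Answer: 0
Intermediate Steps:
v = 8 (v = -2*((-2 + 3) - 5) = -2*(1 - 5) = -2*(-4) = 8)
N(c, I) = -6 + 4/I
k(S) = 8*S
(N(6, -4)*29)*k((-4 + 4)*(4 + d(-3))) = ((-6 + 4/(-4))*29)*(8*((-4 + 4)*(4 - 3))) = ((-6 + 4*(-¼))*29)*(8*(0*1)) = ((-6 - 1)*29)*(8*0) = -7*29*0 = -203*0 = 0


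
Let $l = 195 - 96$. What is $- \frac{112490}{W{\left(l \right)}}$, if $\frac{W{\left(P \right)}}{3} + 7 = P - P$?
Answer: $\frac{16070}{3} \approx 5356.7$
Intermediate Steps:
$l = 99$
$W{\left(P \right)} = -21$ ($W{\left(P \right)} = -21 + 3 \left(P - P\right) = -21 + 3 \cdot 0 = -21 + 0 = -21$)
$- \frac{112490}{W{\left(l \right)}} = - \frac{112490}{-21} = \left(-112490\right) \left(- \frac{1}{21}\right) = \frac{16070}{3}$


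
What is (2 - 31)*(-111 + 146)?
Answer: -1015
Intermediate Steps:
(2 - 31)*(-111 + 146) = -29*35 = -1015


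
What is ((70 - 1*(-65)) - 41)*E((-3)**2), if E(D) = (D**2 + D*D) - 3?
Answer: 14946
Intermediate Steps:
E(D) = -3 + 2*D**2 (E(D) = (D**2 + D**2) - 3 = 2*D**2 - 3 = -3 + 2*D**2)
((70 - 1*(-65)) - 41)*E((-3)**2) = ((70 - 1*(-65)) - 41)*(-3 + 2*((-3)**2)**2) = ((70 + 65) - 41)*(-3 + 2*9**2) = (135 - 41)*(-3 + 2*81) = 94*(-3 + 162) = 94*159 = 14946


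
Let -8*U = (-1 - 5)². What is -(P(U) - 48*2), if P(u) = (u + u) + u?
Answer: 219/2 ≈ 109.50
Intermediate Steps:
U = -9/2 (U = -(-1 - 5)²/8 = -⅛*(-6)² = -⅛*36 = -9/2 ≈ -4.5000)
P(u) = 3*u (P(u) = 2*u + u = 3*u)
-(P(U) - 48*2) = -(3*(-9/2) - 48*2) = -(-27/2 - 96) = -1*(-219/2) = 219/2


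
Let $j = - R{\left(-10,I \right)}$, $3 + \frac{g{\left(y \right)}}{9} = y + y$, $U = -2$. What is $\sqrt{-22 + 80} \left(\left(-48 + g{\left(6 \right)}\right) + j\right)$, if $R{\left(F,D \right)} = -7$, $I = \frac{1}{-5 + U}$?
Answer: $40 \sqrt{58} \approx 304.63$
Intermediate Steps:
$I = - \frac{1}{7}$ ($I = \frac{1}{-5 - 2} = \frac{1}{-7} = - \frac{1}{7} \approx -0.14286$)
$g{\left(y \right)} = -27 + 18 y$ ($g{\left(y \right)} = -27 + 9 \left(y + y\right) = -27 + 9 \cdot 2 y = -27 + 18 y$)
$j = 7$ ($j = \left(-1\right) \left(-7\right) = 7$)
$\sqrt{-22 + 80} \left(\left(-48 + g{\left(6 \right)}\right) + j\right) = \sqrt{-22 + 80} \left(\left(-48 + \left(-27 + 18 \cdot 6\right)\right) + 7\right) = \sqrt{58} \left(\left(-48 + \left(-27 + 108\right)\right) + 7\right) = \sqrt{58} \left(\left(-48 + 81\right) + 7\right) = \sqrt{58} \left(33 + 7\right) = \sqrt{58} \cdot 40 = 40 \sqrt{58}$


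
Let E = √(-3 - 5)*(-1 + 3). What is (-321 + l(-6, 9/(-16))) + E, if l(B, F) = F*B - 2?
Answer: -2557/8 + 4*I*√2 ≈ -319.63 + 5.6569*I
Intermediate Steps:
l(B, F) = -2 + B*F (l(B, F) = B*F - 2 = -2 + B*F)
E = 4*I*√2 (E = √(-8)*2 = (2*I*√2)*2 = 4*I*√2 ≈ 5.6569*I)
(-321 + l(-6, 9/(-16))) + E = (-321 + (-2 - 54/(-16))) + 4*I*√2 = (-321 + (-2 - 54*(-1)/16)) + 4*I*√2 = (-321 + (-2 - 6*(-9/16))) + 4*I*√2 = (-321 + (-2 + 27/8)) + 4*I*√2 = (-321 + 11/8) + 4*I*√2 = -2557/8 + 4*I*√2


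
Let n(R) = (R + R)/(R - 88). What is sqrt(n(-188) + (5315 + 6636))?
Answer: sqrt(56905197)/69 ≈ 109.33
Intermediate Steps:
n(R) = 2*R/(-88 + R) (n(R) = (2*R)/(-88 + R) = 2*R/(-88 + R))
sqrt(n(-188) + (5315 + 6636)) = sqrt(2*(-188)/(-88 - 188) + (5315 + 6636)) = sqrt(2*(-188)/(-276) + 11951) = sqrt(2*(-188)*(-1/276) + 11951) = sqrt(94/69 + 11951) = sqrt(824713/69) = sqrt(56905197)/69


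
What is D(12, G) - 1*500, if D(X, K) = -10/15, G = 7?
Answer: -1502/3 ≈ -500.67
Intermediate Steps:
D(X, K) = -⅔ (D(X, K) = -10*1/15 = -⅔)
D(12, G) - 1*500 = -⅔ - 1*500 = -⅔ - 500 = -1502/3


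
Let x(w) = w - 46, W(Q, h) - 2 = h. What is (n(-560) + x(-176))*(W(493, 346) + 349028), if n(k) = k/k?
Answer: -77212096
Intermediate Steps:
W(Q, h) = 2 + h
n(k) = 1
x(w) = -46 + w
(n(-560) + x(-176))*(W(493, 346) + 349028) = (1 + (-46 - 176))*((2 + 346) + 349028) = (1 - 222)*(348 + 349028) = -221*349376 = -77212096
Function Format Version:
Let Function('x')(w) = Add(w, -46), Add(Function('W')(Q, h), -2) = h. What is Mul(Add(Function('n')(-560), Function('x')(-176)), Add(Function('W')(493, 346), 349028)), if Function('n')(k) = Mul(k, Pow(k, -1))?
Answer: -77212096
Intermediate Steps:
Function('W')(Q, h) = Add(2, h)
Function('n')(k) = 1
Function('x')(w) = Add(-46, w)
Mul(Add(Function('n')(-560), Function('x')(-176)), Add(Function('W')(493, 346), 349028)) = Mul(Add(1, Add(-46, -176)), Add(Add(2, 346), 349028)) = Mul(Add(1, -222), Add(348, 349028)) = Mul(-221, 349376) = -77212096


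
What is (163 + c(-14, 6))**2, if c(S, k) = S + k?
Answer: 24025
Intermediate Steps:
(163 + c(-14, 6))**2 = (163 + (-14 + 6))**2 = (163 - 8)**2 = 155**2 = 24025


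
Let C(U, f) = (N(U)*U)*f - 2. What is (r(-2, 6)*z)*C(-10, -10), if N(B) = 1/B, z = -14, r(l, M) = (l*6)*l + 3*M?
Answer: 7056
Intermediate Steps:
r(l, M) = 3*M + 6*l**2 (r(l, M) = (6*l)*l + 3*M = 6*l**2 + 3*M = 3*M + 6*l**2)
C(U, f) = -2 + f (C(U, f) = (U/U)*f - 2 = 1*f - 2 = f - 2 = -2 + f)
(r(-2, 6)*z)*C(-10, -10) = ((3*6 + 6*(-2)**2)*(-14))*(-2 - 10) = ((18 + 6*4)*(-14))*(-12) = ((18 + 24)*(-14))*(-12) = (42*(-14))*(-12) = -588*(-12) = 7056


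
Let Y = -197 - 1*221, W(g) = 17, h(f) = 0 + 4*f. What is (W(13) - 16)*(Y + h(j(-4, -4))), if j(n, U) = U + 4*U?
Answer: -498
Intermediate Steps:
j(n, U) = 5*U
h(f) = 4*f
Y = -418 (Y = -197 - 221 = -418)
(W(13) - 16)*(Y + h(j(-4, -4))) = (17 - 16)*(-418 + 4*(5*(-4))) = 1*(-418 + 4*(-20)) = 1*(-418 - 80) = 1*(-498) = -498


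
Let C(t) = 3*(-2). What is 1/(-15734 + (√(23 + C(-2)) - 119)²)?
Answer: -389/364547 + 119*√17/729094 ≈ -0.00039412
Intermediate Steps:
C(t) = -6
1/(-15734 + (√(23 + C(-2)) - 119)²) = 1/(-15734 + (√(23 - 6) - 119)²) = 1/(-15734 + (√17 - 119)²) = 1/(-15734 + (-119 + √17)²)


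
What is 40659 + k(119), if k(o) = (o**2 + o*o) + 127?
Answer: 69108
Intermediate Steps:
k(o) = 127 + 2*o**2 (k(o) = (o**2 + o**2) + 127 = 2*o**2 + 127 = 127 + 2*o**2)
40659 + k(119) = 40659 + (127 + 2*119**2) = 40659 + (127 + 2*14161) = 40659 + (127 + 28322) = 40659 + 28449 = 69108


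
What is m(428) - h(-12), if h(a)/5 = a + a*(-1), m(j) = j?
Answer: 428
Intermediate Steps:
h(a) = 0 (h(a) = 5*(a + a*(-1)) = 5*(a - a) = 5*0 = 0)
m(428) - h(-12) = 428 - 1*0 = 428 + 0 = 428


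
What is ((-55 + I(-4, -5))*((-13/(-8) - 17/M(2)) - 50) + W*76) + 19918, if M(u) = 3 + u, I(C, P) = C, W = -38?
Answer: 803389/40 ≈ 20085.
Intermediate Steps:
((-55 + I(-4, -5))*((-13/(-8) - 17/M(2)) - 50) + W*76) + 19918 = ((-55 - 4)*((-13/(-8) - 17/(3 + 2)) - 50) - 38*76) + 19918 = (-59*((-13*(-⅛) - 17/5) - 50) - 2888) + 19918 = (-59*((13/8 - 17*⅕) - 50) - 2888) + 19918 = (-59*((13/8 - 17/5) - 50) - 2888) + 19918 = (-59*(-71/40 - 50) - 2888) + 19918 = (-59*(-2071/40) - 2888) + 19918 = (122189/40 - 2888) + 19918 = 6669/40 + 19918 = 803389/40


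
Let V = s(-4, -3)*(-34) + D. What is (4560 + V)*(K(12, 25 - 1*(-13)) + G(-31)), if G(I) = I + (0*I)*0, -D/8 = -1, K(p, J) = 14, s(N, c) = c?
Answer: -79390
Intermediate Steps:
D = 8 (D = -8*(-1) = 8)
G(I) = I (G(I) = I + 0*0 = I + 0 = I)
V = 110 (V = -3*(-34) + 8 = 102 + 8 = 110)
(4560 + V)*(K(12, 25 - 1*(-13)) + G(-31)) = (4560 + 110)*(14 - 31) = 4670*(-17) = -79390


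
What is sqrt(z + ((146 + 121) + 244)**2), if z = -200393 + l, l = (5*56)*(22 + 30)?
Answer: 2*sqrt(18822) ≈ 274.39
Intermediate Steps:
l = 14560 (l = 280*52 = 14560)
z = -185833 (z = -200393 + 14560 = -185833)
sqrt(z + ((146 + 121) + 244)**2) = sqrt(-185833 + ((146 + 121) + 244)**2) = sqrt(-185833 + (267 + 244)**2) = sqrt(-185833 + 511**2) = sqrt(-185833 + 261121) = sqrt(75288) = 2*sqrt(18822)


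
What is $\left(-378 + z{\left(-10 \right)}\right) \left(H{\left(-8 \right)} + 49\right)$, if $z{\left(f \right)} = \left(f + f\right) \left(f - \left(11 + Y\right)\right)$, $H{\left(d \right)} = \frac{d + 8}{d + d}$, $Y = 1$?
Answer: $3038$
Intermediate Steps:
$H{\left(d \right)} = \frac{8 + d}{2 d}$
$z{\left(f \right)} = 2 f \left(-12 + f\right)$ ($z{\left(f \right)} = \left(f + f\right) \left(f - 12\right) = 2 f \left(f - 12\right) = 2 f \left(-12 + f\right)$)
$\left(-378 + z{\left(-10 \right)}\right) \left(H{\left(-8 \right)} + 49\right) = \left(-378 + 2 \left(-10\right) \left(-12 - 10\right)\right) \left(\frac{8 - 8}{2 \left(-8\right)} + 49\right) = \left(-378 + 2 \left(-10\right) \left(-22\right)\right) \left(\frac{1}{2} \left(- \frac{1}{8}\right) 0 + 49\right) = \left(-378 + 440\right) \left(0 + 49\right) = 62 \cdot 49 = 3038$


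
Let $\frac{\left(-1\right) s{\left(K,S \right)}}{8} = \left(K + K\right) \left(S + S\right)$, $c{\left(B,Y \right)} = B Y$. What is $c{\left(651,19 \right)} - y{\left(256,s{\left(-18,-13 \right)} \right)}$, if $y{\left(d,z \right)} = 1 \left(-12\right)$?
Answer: $12381$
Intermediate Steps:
$s{\left(K,S \right)} = - 32 K S$ ($s{\left(K,S \right)} = - 8 \left(K + K\right) \left(S + S\right) = - 8 \cdot 2 K 2 S = - 8 \cdot 4 K S = - 32 K S$)
$y{\left(d,z \right)} = -12$
$c{\left(651,19 \right)} - y{\left(256,s{\left(-18,-13 \right)} \right)} = 651 \cdot 19 - -12 = 12369 + 12 = 12381$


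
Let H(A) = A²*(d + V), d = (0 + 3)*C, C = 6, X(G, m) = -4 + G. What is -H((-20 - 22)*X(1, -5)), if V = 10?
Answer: -444528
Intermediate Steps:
d = 18 (d = (0 + 3)*6 = 3*6 = 18)
H(A) = 28*A² (H(A) = A²*(18 + 10) = A²*28 = 28*A²)
-H((-20 - 22)*X(1, -5)) = -28*((-20 - 22)*(-4 + 1))² = -28*(-42*(-3))² = -28*126² = -28*15876 = -1*444528 = -444528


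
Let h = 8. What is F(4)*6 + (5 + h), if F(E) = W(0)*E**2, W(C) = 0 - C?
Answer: 13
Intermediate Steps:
W(C) = -C
F(E) = 0 (F(E) = (-1*0)*E**2 = 0*E**2 = 0)
F(4)*6 + (5 + h) = 0*6 + (5 + 8) = 0 + 13 = 13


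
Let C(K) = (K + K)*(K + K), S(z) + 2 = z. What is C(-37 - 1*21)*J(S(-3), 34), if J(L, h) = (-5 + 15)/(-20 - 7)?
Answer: -134560/27 ≈ -4983.7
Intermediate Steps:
S(z) = -2 + z
C(K) = 4*K² (C(K) = (2*K)*(2*K) = 4*K²)
J(L, h) = -10/27 (J(L, h) = 10/(-27) = 10*(-1/27) = -10/27)
C(-37 - 1*21)*J(S(-3), 34) = (4*(-37 - 1*21)²)*(-10/27) = (4*(-37 - 21)²)*(-10/27) = (4*(-58)²)*(-10/27) = (4*3364)*(-10/27) = 13456*(-10/27) = -134560/27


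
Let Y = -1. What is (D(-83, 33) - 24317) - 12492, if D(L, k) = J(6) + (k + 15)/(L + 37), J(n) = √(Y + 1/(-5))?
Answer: -846631/23 + I*√30/5 ≈ -36810.0 + 1.0954*I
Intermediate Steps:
J(n) = I*√30/5 (J(n) = √(-1 + 1/(-5)) = √(-1 - ⅕) = √(-6/5) = I*√30/5)
D(L, k) = (15 + k)/(37 + L) + I*√30/5 (D(L, k) = I*√30/5 + (k + 15)/(L + 37) = I*√30/5 + (15 + k)/(37 + L) = (15 + k)/(37 + L) + I*√30/5)
(D(-83, 33) - 24317) - 12492 = ((75 + 5*33 + 37*I*√30 + I*(-83)*√30)/(5*(37 - 83)) - 24317) - 12492 = ((⅕)*(75 + 165 + 37*I*√30 - 83*I*√30)/(-46) - 24317) - 12492 = ((⅕)*(-1/46)*(240 - 46*I*√30) - 24317) - 12492 = ((-24/23 + I*√30/5) - 24317) - 12492 = (-559315/23 + I*√30/5) - 12492 = -846631/23 + I*√30/5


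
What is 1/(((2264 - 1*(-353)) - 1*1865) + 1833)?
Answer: 1/2585 ≈ 0.00038685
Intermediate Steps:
1/(((2264 - 1*(-353)) - 1*1865) + 1833) = 1/(((2264 + 353) - 1865) + 1833) = 1/((2617 - 1865) + 1833) = 1/(752 + 1833) = 1/2585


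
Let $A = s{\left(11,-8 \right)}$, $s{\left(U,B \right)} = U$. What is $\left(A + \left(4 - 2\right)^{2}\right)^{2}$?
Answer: $225$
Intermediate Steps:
$A = 11$
$\left(A + \left(4 - 2\right)^{2}\right)^{2} = \left(11 + \left(4 - 2\right)^{2}\right)^{2} = \left(11 + 2^{2}\right)^{2} = \left(11 + 4\right)^{2} = 15^{2} = 225$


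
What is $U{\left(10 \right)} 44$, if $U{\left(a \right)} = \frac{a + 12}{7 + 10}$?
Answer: $\frac{968}{17} \approx 56.941$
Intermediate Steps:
$U{\left(a \right)} = \frac{12}{17} + \frac{a}{17}$ ($U{\left(a \right)} = \frac{12 + a}{17} = \left(12 + a\right) \frac{1}{17} = \frac{12}{17} + \frac{a}{17}$)
$U{\left(10 \right)} 44 = \left(\frac{12}{17} + \frac{1}{17} \cdot 10\right) 44 = \left(\frac{12}{17} + \frac{10}{17}\right) 44 = \frac{22}{17} \cdot 44 = \frac{968}{17}$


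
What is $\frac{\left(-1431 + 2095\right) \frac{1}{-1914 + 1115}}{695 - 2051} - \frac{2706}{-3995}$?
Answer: $\frac{918164}{1354305} \approx 0.67796$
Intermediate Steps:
$\frac{\left(-1431 + 2095\right) \frac{1}{-1914 + 1115}}{695 - 2051} - \frac{2706}{-3995} = \frac{664 \frac{1}{-799}}{-1356} - - \frac{2706}{3995} = 664 \left(- \frac{1}{799}\right) \left(- \frac{1}{1356}\right) + \frac{2706}{3995} = \left(- \frac{664}{799}\right) \left(- \frac{1}{1356}\right) + \frac{2706}{3995} = \frac{166}{270861} + \frac{2706}{3995} = \frac{918164}{1354305}$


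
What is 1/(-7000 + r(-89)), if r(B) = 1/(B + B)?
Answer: -178/1246001 ≈ -0.00014286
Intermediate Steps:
r(B) = 1/(2*B)
1/(-7000 + r(-89)) = 1/(-7000 + (½)/(-89)) = 1/(-7000 + (½)*(-1/89)) = 1/(-7000 - 1/178) = 1/(-1246001/178) = -178/1246001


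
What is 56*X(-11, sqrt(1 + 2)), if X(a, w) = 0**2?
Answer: 0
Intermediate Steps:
X(a, w) = 0
56*X(-11, sqrt(1 + 2)) = 56*0 = 0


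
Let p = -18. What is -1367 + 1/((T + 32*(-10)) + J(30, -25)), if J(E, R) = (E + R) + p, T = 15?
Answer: -434707/318 ≈ -1367.0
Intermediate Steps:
J(E, R) = -18 + E + R (J(E, R) = (E + R) - 18 = -18 + E + R)
-1367 + 1/((T + 32*(-10)) + J(30, -25)) = -1367 + 1/((15 + 32*(-10)) + (-18 + 30 - 25)) = -1367 + 1/((15 - 320) - 13) = -1367 + 1/(-305 - 13) = -1367 + 1/(-318) = -1367 - 1/318 = -434707/318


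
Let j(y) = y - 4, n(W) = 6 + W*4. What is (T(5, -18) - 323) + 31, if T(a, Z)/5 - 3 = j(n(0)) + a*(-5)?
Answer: -392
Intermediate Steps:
n(W) = 6 + 4*W
j(y) = -4 + y
T(a, Z) = 25 - 25*a (T(a, Z) = 15 + 5*((-4 + (6 + 4*0)) + a*(-5)) = 15 + 5*((-4 + (6 + 0)) - 5*a) = 15 + 5*((-4 + 6) - 5*a) = 15 + 5*(2 - 5*a) = 15 + (10 - 25*a) = 25 - 25*a)
(T(5, -18) - 323) + 31 = ((25 - 25*5) - 323) + 31 = ((25 - 125) - 323) + 31 = (-100 - 323) + 31 = -423 + 31 = -392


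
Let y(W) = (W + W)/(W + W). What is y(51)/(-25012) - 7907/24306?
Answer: -98897095/303970836 ≈ -0.32535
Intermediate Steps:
y(W) = 1 (y(W) = (2*W)/((2*W)) = (2*W)*(1/(2*W)) = 1)
y(51)/(-25012) - 7907/24306 = 1/(-25012) - 7907/24306 = 1*(-1/25012) - 7907*1/24306 = -1/25012 - 7907/24306 = -98897095/303970836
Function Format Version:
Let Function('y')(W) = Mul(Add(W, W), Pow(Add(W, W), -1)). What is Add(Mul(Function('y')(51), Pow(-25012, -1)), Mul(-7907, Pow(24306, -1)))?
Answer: Rational(-98897095, 303970836) ≈ -0.32535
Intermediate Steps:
Function('y')(W) = 1 (Function('y')(W) = Mul(Mul(2, W), Pow(Mul(2, W), -1)) = Mul(Mul(2, W), Mul(Rational(1, 2), Pow(W, -1))) = 1)
Add(Mul(Function('y')(51), Pow(-25012, -1)), Mul(-7907, Pow(24306, -1))) = Add(Mul(1, Pow(-25012, -1)), Mul(-7907, Pow(24306, -1))) = Add(Mul(1, Rational(-1, 25012)), Mul(-7907, Rational(1, 24306))) = Add(Rational(-1, 25012), Rational(-7907, 24306)) = Rational(-98897095, 303970836)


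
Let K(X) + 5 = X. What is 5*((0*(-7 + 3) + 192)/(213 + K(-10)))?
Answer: 160/33 ≈ 4.8485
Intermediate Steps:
K(X) = -5 + X
5*((0*(-7 + 3) + 192)/(213 + K(-10))) = 5*((0*(-7 + 3) + 192)/(213 + (-5 - 10))) = 5*((0*(-4) + 192)/(213 - 15)) = 5*((0 + 192)/198) = 5*(192*(1/198)) = 5*(32/33) = 160/33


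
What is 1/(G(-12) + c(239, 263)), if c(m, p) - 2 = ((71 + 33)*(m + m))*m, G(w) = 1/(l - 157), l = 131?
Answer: 26/308910419 ≈ 8.4167e-8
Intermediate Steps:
G(w) = -1/26 (G(w) = 1/(131 - 157) = 1/(-26) = -1/26)
c(m, p) = 2 + 208*m² (c(m, p) = 2 + ((71 + 33)*(m + m))*m = 2 + (104*(2*m))*m = 2 + (208*m)*m = 2 + 208*m²)
1/(G(-12) + c(239, 263)) = 1/(-1/26 + (2 + 208*239²)) = 1/(-1/26 + (2 + 208*57121)) = 1/(-1/26 + (2 + 11881168)) = 1/(-1/26 + 11881170) = 1/(308910419/26) = 26/308910419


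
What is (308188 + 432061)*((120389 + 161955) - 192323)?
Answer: 66637955229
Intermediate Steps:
(308188 + 432061)*((120389 + 161955) - 192323) = 740249*(282344 - 192323) = 740249*90021 = 66637955229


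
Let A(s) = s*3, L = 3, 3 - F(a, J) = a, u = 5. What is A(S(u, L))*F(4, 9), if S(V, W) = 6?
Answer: -18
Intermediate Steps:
F(a, J) = 3 - a
A(s) = 3*s
A(S(u, L))*F(4, 9) = (3*6)*(3 - 1*4) = 18*(3 - 4) = 18*(-1) = -18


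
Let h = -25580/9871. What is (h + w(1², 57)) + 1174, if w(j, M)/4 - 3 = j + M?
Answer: 13971498/9871 ≈ 1415.4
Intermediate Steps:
h = -25580/9871 (h = -25580*1/9871 = -25580/9871 ≈ -2.5914)
w(j, M) = 12 + 4*M + 4*j (w(j, M) = 12 + 4*(j + M) = 12 + 4*(M + j) = 12 + (4*M + 4*j) = 12 + 4*M + 4*j)
(h + w(1², 57)) + 1174 = (-25580/9871 + (12 + 4*57 + 4*1²)) + 1174 = (-25580/9871 + (12 + 228 + 4*1)) + 1174 = (-25580/9871 + (12 + 228 + 4)) + 1174 = (-25580/9871 + 244) + 1174 = 2382944/9871 + 1174 = 13971498/9871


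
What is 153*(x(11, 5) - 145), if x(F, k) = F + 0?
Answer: -20502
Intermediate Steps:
x(F, k) = F
153*(x(11, 5) - 145) = 153*(11 - 145) = 153*(-134) = -20502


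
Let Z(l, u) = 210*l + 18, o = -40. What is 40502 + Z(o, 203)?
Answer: 32120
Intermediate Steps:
Z(l, u) = 18 + 210*l
40502 + Z(o, 203) = 40502 + (18 + 210*(-40)) = 40502 + (18 - 8400) = 40502 - 8382 = 32120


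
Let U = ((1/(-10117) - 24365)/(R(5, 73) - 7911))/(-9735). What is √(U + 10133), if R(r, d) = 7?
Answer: √10660677867369182605576195/32435709020 ≈ 100.66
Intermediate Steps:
U = -41083451/129742836080 (U = ((1/(-10117) - 24365)/(7 - 7911))/(-9735) = ((-1/10117 - 24365)/(-7904))*(-1/9735) = -246500706/10117*(-1/7904)*(-1/9735) = (123250353/39982384)*(-1/9735) = -41083451/129742836080 ≈ -0.00031665)
√(U + 10133) = √(-41083451/129742836080 + 10133) = √(1314684116915189/129742836080) = √10660677867369182605576195/32435709020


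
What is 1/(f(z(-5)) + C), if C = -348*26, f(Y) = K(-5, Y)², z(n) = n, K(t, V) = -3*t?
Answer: -1/8823 ≈ -0.00011334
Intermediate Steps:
f(Y) = 225 (f(Y) = (-3*(-5))² = 15² = 225)
C = -9048
1/(f(z(-5)) + C) = 1/(225 - 9048) = 1/(-8823) = -1/8823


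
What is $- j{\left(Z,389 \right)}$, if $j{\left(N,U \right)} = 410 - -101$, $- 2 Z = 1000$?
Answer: $-511$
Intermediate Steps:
$Z = -500$ ($Z = \left(- \frac{1}{2}\right) 1000 = -500$)
$j{\left(N,U \right)} = 511$ ($j{\left(N,U \right)} = 410 + 101 = 511$)
$- j{\left(Z,389 \right)} = \left(-1\right) 511 = -511$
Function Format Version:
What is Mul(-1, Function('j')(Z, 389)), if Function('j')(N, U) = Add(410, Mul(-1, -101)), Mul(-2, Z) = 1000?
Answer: -511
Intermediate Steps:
Z = -500 (Z = Mul(Rational(-1, 2), 1000) = -500)
Function('j')(N, U) = 511 (Function('j')(N, U) = Add(410, 101) = 511)
Mul(-1, Function('j')(Z, 389)) = Mul(-1, 511) = -511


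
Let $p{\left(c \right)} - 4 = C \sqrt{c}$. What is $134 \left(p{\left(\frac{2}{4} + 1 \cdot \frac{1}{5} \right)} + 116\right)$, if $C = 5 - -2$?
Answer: $16080 + \frac{469 \sqrt{70}}{5} \approx 16865.0$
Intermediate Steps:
$C = 7$ ($C = 5 + 2 = 7$)
$p{\left(c \right)} = 4 + 7 \sqrt{c}$
$134 \left(p{\left(\frac{2}{4} + 1 \cdot \frac{1}{5} \right)} + 116\right) = 134 \left(\left(4 + 7 \sqrt{\frac{2}{4} + 1 \cdot \frac{1}{5}}\right) + 116\right) = 134 \left(\left(4 + 7 \sqrt{2 \cdot \frac{1}{4} + 1 \cdot \frac{1}{5}}\right) + 116\right) = 134 \left(\left(4 + 7 \sqrt{\frac{1}{2} + \frac{1}{5}}\right) + 116\right) = 134 \left(\left(4 + 7 \sqrt{\frac{7}{10}}\right) + 116\right) = 134 \left(\left(4 + 7 \frac{\sqrt{70}}{10}\right) + 116\right) = 134 \left(\left(4 + \frac{7 \sqrt{70}}{10}\right) + 116\right) = 134 \left(120 + \frac{7 \sqrt{70}}{10}\right) = 16080 + \frac{469 \sqrt{70}}{5}$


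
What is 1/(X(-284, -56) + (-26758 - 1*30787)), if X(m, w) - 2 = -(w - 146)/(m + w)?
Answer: -170/9782411 ≈ -1.7378e-5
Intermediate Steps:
X(m, w) = 2 - (-146 + w)/(m + w) (X(m, w) = 2 - (w - 146)/(m + w) = 2 - (-146 + w)/(m + w))
1/(X(-284, -56) + (-26758 - 1*30787)) = 1/((146 - 56 + 2*(-284))/(-284 - 56) + (-26758 - 1*30787)) = 1/((146 - 56 - 568)/(-340) + (-26758 - 30787)) = 1/(-1/340*(-478) - 57545) = 1/(239/170 - 57545) = 1/(-9782411/170) = -170/9782411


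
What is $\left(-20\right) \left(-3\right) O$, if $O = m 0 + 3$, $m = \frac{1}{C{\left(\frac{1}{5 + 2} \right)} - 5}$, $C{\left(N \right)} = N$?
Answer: $180$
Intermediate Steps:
$m = - \frac{7}{34}$ ($m = \frac{1}{\frac{1}{5 + 2} - 5} = \frac{1}{\frac{1}{7} - 5} = \frac{1}{- \frac{34}{7}} = - \frac{7}{34} \approx -0.20588$)
$O = 3$ ($O = \left(- \frac{7}{34}\right) 0 + 3 = 0 + 3 = 3$)
$\left(-20\right) \left(-3\right) O = \left(-20\right) \left(-3\right) 3 = 60 \cdot 3 = 180$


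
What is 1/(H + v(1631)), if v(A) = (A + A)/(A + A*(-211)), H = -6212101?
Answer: -105/652270606 ≈ -1.6098e-7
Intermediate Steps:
v(A) = -1/105 (v(A) = (2*A)/(A - 211*A) = (2*A)/((-210*A)) = (2*A)*(-1/(210*A)) = -1/105)
1/(H + v(1631)) = 1/(-6212101 - 1/105) = 1/(-652270606/105) = -105/652270606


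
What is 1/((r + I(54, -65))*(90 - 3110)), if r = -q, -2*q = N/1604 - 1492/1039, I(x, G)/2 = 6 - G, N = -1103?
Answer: -833278/354670852845 ≈ -2.3494e-6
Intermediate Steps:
I(x, G) = 12 - 2*G (I(x, G) = 2*(6 - G) = 12 - 2*G)
q = 3539185/3333112 (q = -(-1103/1604 - 1492/1039)/2 = -½*(-3539185/1666556) = 3539185/3333112 ≈ 1.0618)
r = -3539185/3333112 (r = -1*3539185/3333112 = -3539185/3333112 ≈ -1.0618)
1/((r + I(54, -65))*(90 - 3110)) = 1/((-3539185/3333112 + (12 - 2*(-65)))*(90 - 3110)) = 1/((-3539185/3333112 + (12 + 130))*(-3020)) = 1/((-3539185/3333112 + 142)*(-3020)) = 1/((469762719/3333112)*(-3020)) = 1/(-354670852845/833278) = -833278/354670852845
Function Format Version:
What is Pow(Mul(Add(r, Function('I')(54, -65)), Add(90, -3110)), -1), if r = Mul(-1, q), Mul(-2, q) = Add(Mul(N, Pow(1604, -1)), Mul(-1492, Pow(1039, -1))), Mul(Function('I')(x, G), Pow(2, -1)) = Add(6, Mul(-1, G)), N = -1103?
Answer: Rational(-833278, 354670852845) ≈ -2.3494e-6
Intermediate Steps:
Function('I')(x, G) = Add(12, Mul(-2, G)) (Function('I')(x, G) = Mul(2, Add(6, Mul(-1, G))) = Add(12, Mul(-2, G)))
q = Rational(3539185, 3333112) (q = Mul(Rational(-1, 2), Add(Mul(-1103, Pow(1604, -1)), Mul(-1492, Pow(1039, -1)))) = Mul(Rational(-1, 2), Add(Mul(-1103, Rational(1, 1604)), Mul(-1492, Rational(1, 1039)))) = Mul(Rational(-1, 2), Add(Rational(-1103, 1604), Rational(-1492, 1039))) = Mul(Rational(-1, 2), Rational(-3539185, 1666556)) = Rational(3539185, 3333112) ≈ 1.0618)
r = Rational(-3539185, 3333112) (r = Mul(-1, Rational(3539185, 3333112)) = Rational(-3539185, 3333112) ≈ -1.0618)
Pow(Mul(Add(r, Function('I')(54, -65)), Add(90, -3110)), -1) = Pow(Mul(Add(Rational(-3539185, 3333112), Add(12, Mul(-2, -65))), Add(90, -3110)), -1) = Pow(Mul(Add(Rational(-3539185, 3333112), Add(12, 130)), -3020), -1) = Pow(Mul(Add(Rational(-3539185, 3333112), 142), -3020), -1) = Pow(Mul(Rational(469762719, 3333112), -3020), -1) = Pow(Rational(-354670852845, 833278), -1) = Rational(-833278, 354670852845)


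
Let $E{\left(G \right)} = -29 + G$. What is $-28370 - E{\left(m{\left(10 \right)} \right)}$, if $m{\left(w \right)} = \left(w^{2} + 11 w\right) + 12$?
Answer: $-28563$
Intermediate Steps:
$m{\left(w \right)} = 12 + w^{2} + 11 w$
$-28370 - E{\left(m{\left(10 \right)} \right)} = -28370 - \left(-29 + \left(12 + 10^{2} + 11 \cdot 10\right)\right) = -28370 - \left(-29 + \left(12 + 100 + 110\right)\right) = -28370 - \left(-29 + 222\right) = -28370 - 193 = -28563$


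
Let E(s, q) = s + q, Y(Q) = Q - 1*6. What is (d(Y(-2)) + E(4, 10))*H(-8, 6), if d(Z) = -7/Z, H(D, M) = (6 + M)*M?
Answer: 1071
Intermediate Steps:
Y(Q) = -6 + Q (Y(Q) = Q - 6 = -6 + Q)
E(s, q) = q + s
H(D, M) = M*(6 + M)
(d(Y(-2)) + E(4, 10))*H(-8, 6) = (-7/(-6 - 2) + (10 + 4))*(6*(6 + 6)) = (-7/(-8) + 14)*(6*12) = (-7*(-1/8) + 14)*72 = (7/8 + 14)*72 = (119/8)*72 = 1071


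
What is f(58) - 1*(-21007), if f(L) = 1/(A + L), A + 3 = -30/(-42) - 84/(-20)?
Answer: 44051714/2097 ≈ 21007.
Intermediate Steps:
A = 67/35 (A = -3 + (-30/(-42) - 84/(-20)) = -3 + (-30*(-1/42) - 84*(-1/20)) = -3 + (5/7 + 21/5) = -3 + 172/35 = 67/35 ≈ 1.9143)
f(L) = 1/(67/35 + L)
f(58) - 1*(-21007) = 35/(67 + 35*58) - 1*(-21007) = 35/(67 + 2030) + 21007 = 35/2097 + 21007 = 44051714/2097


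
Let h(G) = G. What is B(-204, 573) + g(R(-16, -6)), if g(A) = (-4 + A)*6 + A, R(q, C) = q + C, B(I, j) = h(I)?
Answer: -382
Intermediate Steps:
B(I, j) = I
R(q, C) = C + q
g(A) = -24 + 7*A (g(A) = (-24 + 6*A) + A = -24 + 7*A)
B(-204, 573) + g(R(-16, -6)) = -204 + (-24 + 7*(-6 - 16)) = -204 + (-24 + 7*(-22)) = -204 + (-24 - 154) = -204 - 178 = -382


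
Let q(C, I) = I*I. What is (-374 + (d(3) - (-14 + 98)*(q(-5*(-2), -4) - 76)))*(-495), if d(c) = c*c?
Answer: -2314125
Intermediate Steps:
d(c) = c**2
q(C, I) = I**2
(-374 + (d(3) - (-14 + 98)*(q(-5*(-2), -4) - 76)))*(-495) = (-374 + (3**2 - (-14 + 98)*((-4)**2 - 76)))*(-495) = (-374 + (9 - 84*(16 - 76)))*(-495) = (-374 + (9 - 84*(-60)))*(-495) = (-374 + (9 - 1*(-5040)))*(-495) = (-374 + (9 + 5040))*(-495) = (-374 + 5049)*(-495) = 4675*(-495) = -2314125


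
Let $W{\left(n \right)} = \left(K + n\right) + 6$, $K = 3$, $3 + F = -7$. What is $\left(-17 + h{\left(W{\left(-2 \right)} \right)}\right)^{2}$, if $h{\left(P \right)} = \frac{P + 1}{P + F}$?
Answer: $\frac{3481}{9} \approx 386.78$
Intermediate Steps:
$F = -10$ ($F = -3 - 7 = -10$)
$W{\left(n \right)} = 9 + n$ ($W{\left(n \right)} = \left(3 + n\right) + 6 = 9 + n$)
$h{\left(P \right)} = \frac{1 + P}{-10 + P}$ ($h{\left(P \right)} = \frac{P + 1}{P - 10} = \frac{1 + P}{-10 + P}$)
$\left(-17 + h{\left(W{\left(-2 \right)} \right)}\right)^{2} = \left(-17 + \frac{1 + \left(9 - 2\right)}{-10 + \left(9 - 2\right)}\right)^{2} = \left(-17 + \frac{1 + 7}{-10 + 7}\right)^{2} = \left(-17 + \frac{1}{-3} \cdot 8\right)^{2} = \left(-17 - \frac{8}{3}\right)^{2} = \left(- \frac{59}{3}\right)^{2} = \frac{3481}{9}$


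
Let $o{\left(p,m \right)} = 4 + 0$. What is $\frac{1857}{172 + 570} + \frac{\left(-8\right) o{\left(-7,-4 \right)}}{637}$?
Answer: $\frac{165595}{67522} \approx 2.4525$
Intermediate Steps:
$o{\left(p,m \right)} = 4$
$\frac{1857}{172 + 570} + \frac{\left(-8\right) o{\left(-7,-4 \right)}}{637} = \frac{1857}{172 + 570} + \frac{\left(-8\right) 4}{637} = \frac{1857}{742} - \frac{32}{637} = \frac{165595}{67522}$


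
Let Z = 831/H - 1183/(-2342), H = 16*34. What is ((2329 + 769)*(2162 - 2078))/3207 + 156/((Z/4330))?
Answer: 460099785365368/1384223513 ≈ 3.3239e+5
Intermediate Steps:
H = 544
Z = 1294877/637024 (Z = 831/544 - 1183/(-2342) = 831*(1/544) - 1183*(-1/2342) = 831/544 + 1183/2342 = 1294877/637024 ≈ 2.0327)
((2329 + 769)*(2162 - 2078))/3207 + 156/((Z/4330)) = ((2329 + 769)*(2162 - 2078))/3207 + 156/(((1294877/637024)/4330)) = (3098*84)*(1/3207) + 156/(((1294877/637024)*(1/4330))) = 260232*(1/3207) + 156/(1294877/2758313920) = 86744/1069 + 156*(2758313920/1294877) = 86744/1069 + 430296971520/1294877 = 460099785365368/1384223513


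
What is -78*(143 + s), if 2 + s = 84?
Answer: -17550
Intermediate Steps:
s = 82 (s = -2 + 84 = 82)
-78*(143 + s) = -78*(143 + 82) = -78*225 = -17550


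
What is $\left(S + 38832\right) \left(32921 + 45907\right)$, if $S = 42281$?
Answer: $6393975564$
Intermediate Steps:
$\left(S + 38832\right) \left(32921 + 45907\right) = \left(42281 + 38832\right) \left(32921 + 45907\right) = 81113 \cdot 78828 = 6393975564$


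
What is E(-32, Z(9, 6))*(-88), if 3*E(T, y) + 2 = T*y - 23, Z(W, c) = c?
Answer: 19096/3 ≈ 6365.3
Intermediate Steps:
E(T, y) = -25/3 + T*y/3 (E(T, y) = -2/3 + (T*y - 23)/3 = -2/3 + (-23 + T*y)/3 = -2/3 + (-23/3 + T*y/3) = -25/3 + T*y/3)
E(-32, Z(9, 6))*(-88) = (-25/3 + (1/3)*(-32)*6)*(-88) = (-25/3 - 64)*(-88) = -217/3*(-88) = 19096/3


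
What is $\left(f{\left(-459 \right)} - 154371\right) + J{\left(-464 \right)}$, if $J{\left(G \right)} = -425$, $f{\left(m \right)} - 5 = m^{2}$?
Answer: $55890$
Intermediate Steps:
$f{\left(m \right)} = 5 + m^{2}$
$\left(f{\left(-459 \right)} - 154371\right) + J{\left(-464 \right)} = \left(\left(5 + \left(-459\right)^{2}\right) - 154371\right) - 425 = \left(\left(5 + 210681\right) - 154371\right) - 425 = \left(210686 - 154371\right) - 425 = 56315 - 425 = 55890$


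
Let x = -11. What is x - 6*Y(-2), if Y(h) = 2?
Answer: -23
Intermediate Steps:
x - 6*Y(-2) = -11 - 6*2 = -11 - 12 = -23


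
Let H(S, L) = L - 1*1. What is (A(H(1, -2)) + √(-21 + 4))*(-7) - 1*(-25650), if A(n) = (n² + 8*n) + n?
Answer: 25776 - 7*I*√17 ≈ 25776.0 - 28.862*I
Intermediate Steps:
H(S, L) = -1 + L (H(S, L) = L - 1 = -1 + L)
A(n) = n² + 9*n
(A(H(1, -2)) + √(-21 + 4))*(-7) - 1*(-25650) = ((-1 - 2)*(9 + (-1 - 2)) + √(-21 + 4))*(-7) - 1*(-25650) = (-3*(9 - 3) + √(-17))*(-7) + 25650 = (-3*6 + I*√17)*(-7) + 25650 = (-18 + I*√17)*(-7) + 25650 = (126 - 7*I*√17) + 25650 = 25776 - 7*I*√17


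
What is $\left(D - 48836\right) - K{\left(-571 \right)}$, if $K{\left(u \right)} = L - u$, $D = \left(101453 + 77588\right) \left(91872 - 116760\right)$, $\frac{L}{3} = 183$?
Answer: $-4456022364$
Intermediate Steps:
$L = 549$ ($L = 3 \cdot 183 = 549$)
$D = -4455972408$ ($D = 179041 \left(-24888\right) = -4455972408$)
$K{\left(u \right)} = 549 - u$
$\left(D - 48836\right) - K{\left(-571 \right)} = \left(-4455972408 - 48836\right) - \left(549 - -571\right) = -4456021244 - \left(549 + 571\right) = -4456021244 - 1120 = -4456022364$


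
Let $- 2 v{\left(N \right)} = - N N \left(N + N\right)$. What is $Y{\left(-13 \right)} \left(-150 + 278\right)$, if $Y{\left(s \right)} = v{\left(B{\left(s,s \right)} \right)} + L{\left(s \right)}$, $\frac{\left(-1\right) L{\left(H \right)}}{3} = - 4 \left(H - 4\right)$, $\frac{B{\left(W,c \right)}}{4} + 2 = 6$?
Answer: $498176$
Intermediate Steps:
$B{\left(W,c \right)} = 16$ ($B{\left(W,c \right)} = -8 + 4 \cdot 6 = -8 + 24 = 16$)
$L{\left(H \right)} = -48 + 12 H$ ($L{\left(H \right)} = - 3 \left(- 4 \left(H - 4\right)\right) = - 3 \left(- 4 \left(-4 + H\right)\right) = - 3 \left(16 - 4 H\right) = -48 + 12 H$)
$v{\left(N \right)} = N^{3}$ ($v{\left(N \right)} = - \frac{\left(-1\right) N N \left(N + N\right)}{2} = - \frac{\left(-1\right) N N 2 N}{2} = - \frac{\left(-1\right) N 2 N^{2}}{2} = - \frac{\left(-1\right) 2 N^{3}}{2} = - \frac{\left(-2\right) N^{3}}{2} = N^{3}$)
$Y{\left(s \right)} = 4048 + 12 s$ ($Y{\left(s \right)} = 16^{3} + \left(-48 + 12 s\right) = 4096 + \left(-48 + 12 s\right) = 4048 + 12 s$)
$Y{\left(-13 \right)} \left(-150 + 278\right) = \left(4048 + 12 \left(-13\right)\right) \left(-150 + 278\right) = \left(4048 - 156\right) 128 = 3892 \cdot 128 = 498176$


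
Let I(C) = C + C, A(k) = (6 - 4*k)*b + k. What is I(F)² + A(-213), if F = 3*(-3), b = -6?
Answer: -5037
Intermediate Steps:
A(k) = -36 + 25*k (A(k) = (6 - 4*k)*(-6) + k = (-36 + 24*k) + k = -36 + 25*k)
F = -9
I(C) = 2*C
I(F)² + A(-213) = (2*(-9))² + (-36 + 25*(-213)) = (-18)² + (-36 - 5325) = 324 - 5361 = -5037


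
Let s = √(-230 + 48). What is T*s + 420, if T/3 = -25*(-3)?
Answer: 420 + 225*I*√182 ≈ 420.0 + 3035.4*I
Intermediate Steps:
s = I*√182 (s = √(-182) = I*√182 ≈ 13.491*I)
T = 225 (T = 3*(-25*(-3)) = 3*75 = 225)
T*s + 420 = 225*(I*√182) + 420 = 225*I*√182 + 420 = 420 + 225*I*√182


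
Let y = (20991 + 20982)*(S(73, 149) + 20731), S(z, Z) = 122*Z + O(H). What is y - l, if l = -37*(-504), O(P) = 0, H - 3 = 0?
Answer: 1633108809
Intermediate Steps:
H = 3 (H = 3 + 0 = 3)
S(z, Z) = 122*Z (S(z, Z) = 122*Z + 0 = 122*Z)
y = 1633127457 (y = (20991 + 20982)*(122*149 + 20731) = 41973*(18178 + 20731) = 41973*38909 = 1633127457)
l = 18648
y - l = 1633127457 - 1*18648 = 1633127457 - 18648 = 1633108809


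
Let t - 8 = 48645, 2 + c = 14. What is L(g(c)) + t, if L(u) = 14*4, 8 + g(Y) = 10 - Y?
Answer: 48709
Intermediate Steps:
c = 12 (c = -2 + 14 = 12)
g(Y) = 2 - Y (g(Y) = -8 + (10 - Y) = 2 - Y)
L(u) = 56
t = 48653 (t = 8 + 48645 = 48653)
L(g(c)) + t = 56 + 48653 = 48709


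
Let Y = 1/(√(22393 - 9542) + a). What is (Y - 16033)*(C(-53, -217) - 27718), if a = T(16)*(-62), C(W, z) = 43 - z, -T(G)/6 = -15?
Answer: 13701648171766226/31123549 + 27458*√12851/31123549 ≈ 4.4023e+8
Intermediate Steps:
T(G) = 90 (T(G) = -6*(-15) = 90)
a = -5580 (a = 90*(-62) = -5580)
Y = 1/(-5580 + √12851) (Y = 1/(√(22393 - 9542) - 5580) = 1/(√12851 - 5580) = 1/(-5580 + √12851) ≈ -0.00018293)
(Y - 16033)*(C(-53, -217) - 27718) = ((-5580/31123549 - √12851/31123549) - 16033)*((43 - 1*(-217)) - 27718) = (-499003866697/31123549 - √12851/31123549)*((43 + 217) - 27718) = (-499003866697/31123549 - √12851/31123549)*(260 - 27718) = (-499003866697/31123549 - √12851/31123549)*(-27458) = 13701648171766226/31123549 + 27458*√12851/31123549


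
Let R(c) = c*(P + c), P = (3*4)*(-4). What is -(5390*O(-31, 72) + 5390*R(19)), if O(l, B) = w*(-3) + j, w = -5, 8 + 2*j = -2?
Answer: 2915990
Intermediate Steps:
j = -5 (j = -4 + (1/2)*(-2) = -4 - 1 = -5)
P = -48 (P = 12*(-4) = -48)
R(c) = c*(-48 + c)
O(l, B) = 10 (O(l, B) = -5*(-3) - 5 = 15 - 5 = 10)
-(5390*O(-31, 72) + 5390*R(19)) = -(53900 + 102410*(-48 + 19)) = -5390/(1/(10 + 19*(-29))) = -5390/(1/(10 - 551)) = -5390/(1/(-541)) = -5390/(-1/541) = -5390*(-541) = 2915990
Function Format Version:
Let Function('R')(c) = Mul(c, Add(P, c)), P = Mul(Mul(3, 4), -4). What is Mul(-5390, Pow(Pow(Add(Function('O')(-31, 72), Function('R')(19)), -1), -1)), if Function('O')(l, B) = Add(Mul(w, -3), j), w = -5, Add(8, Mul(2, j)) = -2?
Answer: 2915990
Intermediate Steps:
j = -5 (j = Add(-4, Mul(Rational(1, 2), -2)) = Add(-4, -1) = -5)
P = -48 (P = Mul(12, -4) = -48)
Function('R')(c) = Mul(c, Add(-48, c))
Function('O')(l, B) = 10 (Function('O')(l, B) = Add(Mul(-5, -3), -5) = Add(15, -5) = 10)
Mul(-5390, Pow(Pow(Add(Function('O')(-31, 72), Function('R')(19)), -1), -1)) = Mul(-5390, Pow(Pow(Add(10, Mul(19, Add(-48, 19))), -1), -1)) = Mul(-5390, Pow(Pow(Add(10, Mul(19, -29)), -1), -1)) = Mul(-5390, Pow(Pow(Add(10, -551), -1), -1)) = Mul(-5390, Pow(Pow(-541, -1), -1)) = Mul(-5390, Pow(Rational(-1, 541), -1)) = Mul(-5390, -541) = 2915990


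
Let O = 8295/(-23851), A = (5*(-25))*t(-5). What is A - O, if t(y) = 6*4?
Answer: -71544705/23851 ≈ -2999.7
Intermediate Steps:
t(y) = 24
A = -3000 (A = (5*(-25))*24 = -125*24 = -3000)
O = -8295/23851 (O = 8295*(-1/23851) = -8295/23851 ≈ -0.34778)
A - O = -3000 - 1*(-8295/23851) = -3000 + 8295/23851 = -71544705/23851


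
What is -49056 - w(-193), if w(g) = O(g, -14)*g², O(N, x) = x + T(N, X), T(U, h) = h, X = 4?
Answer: 323434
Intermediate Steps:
O(N, x) = 4 + x (O(N, x) = x + 4 = 4 + x)
w(g) = -10*g² (w(g) = (4 - 14)*g² = -10*g²)
-49056 - w(-193) = -49056 - (-10)*(-193)² = -49056 - (-10)*37249 = -49056 - 1*(-372490) = -49056 + 372490 = 323434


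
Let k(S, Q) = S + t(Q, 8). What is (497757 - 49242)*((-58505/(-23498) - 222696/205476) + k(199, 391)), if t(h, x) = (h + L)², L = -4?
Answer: 27063901206614772045/402356254 ≈ 6.7264e+10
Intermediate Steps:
t(h, x) = (-4 + h)² (t(h, x) = (h - 4)² = (-4 + h)²)
k(S, Q) = S + (-4 + Q)²
(497757 - 49242)*((-58505/(-23498) - 222696/205476) + k(199, 391)) = (497757 - 49242)*((-58505/(-23498) - 222696/205476) + (199 + (-4 + 391)²)) = 448515*((-58505*(-1/23498) - 222696*1/205476) + (199 + 387²)) = 448515*((58505/23498 - 18558/17123) + (199 + 149769)) = 448515*(565705231/402356254 + 149968) = 448515*(60341128405103/402356254) = 27063901206614772045/402356254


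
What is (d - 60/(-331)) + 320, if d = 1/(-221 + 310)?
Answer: 9432551/29459 ≈ 320.19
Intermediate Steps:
d = 1/89 ≈ 0.011236
(d - 60/(-331)) + 320 = (1/89 - 60/(-331)) + 320 = (1/89 - 60*(-1/331)) + 320 = (1/89 + 60/331) + 320 = 5671/29459 + 320 = 9432551/29459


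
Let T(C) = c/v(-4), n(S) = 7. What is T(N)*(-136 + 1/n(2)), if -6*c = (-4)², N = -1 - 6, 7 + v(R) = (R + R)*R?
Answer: 2536/175 ≈ 14.491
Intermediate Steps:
v(R) = -7 + 2*R² (v(R) = -7 + (R + R)*R = -7 + (2*R)*R = -7 + 2*R²)
N = -7
c = -8/3 (c = -⅙*(-4)² = -⅙*16 = -8/3 ≈ -2.6667)
T(C) = -8/75 (T(C) = -8/(3*(-7 + 2*(-4)²)) = -8/(3*(-7 + 2*16)) = -8/(3*(-7 + 32)) = -8/3/25 = -8/3*1/25 = -8/75)
T(N)*(-136 + 1/n(2)) = -8*(-136 + 1/7)/75 = -8*(-136 + ⅐)/75 = -8/75*(-951/7) = 2536/175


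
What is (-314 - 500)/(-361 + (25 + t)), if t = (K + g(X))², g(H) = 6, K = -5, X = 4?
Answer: 814/335 ≈ 2.4299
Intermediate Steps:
t = 1 (t = (-5 + 6)² = 1² = 1)
(-314 - 500)/(-361 + (25 + t)) = (-314 - 500)/(-361 + (25 + 1)) = -814/(-361 + 26) = -814/(-335) = -814*(-1/335) = 814/335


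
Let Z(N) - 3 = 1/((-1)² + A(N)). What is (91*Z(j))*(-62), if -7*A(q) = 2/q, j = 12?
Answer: -930930/41 ≈ -22706.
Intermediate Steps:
A(q) = -2/(7*q)
Z(N) = 3 + 1/(1 - 2/(7*N)) (Z(N) = 3 + 1/((-1)² - 2/(7*N)) = 3 + 1/(1 - 2/(7*N)))
(91*Z(j))*(-62) = (91*(2*(-3 + 14*12)/(-2 + 7*12)))*(-62) = (91*(2*(-3 + 168)/(-2 + 84)))*(-62) = (91*(2*165/82))*(-62) = (91*(2*(1/82)*165))*(-62) = (91*(165/41))*(-62) = (15015/41)*(-62) = -930930/41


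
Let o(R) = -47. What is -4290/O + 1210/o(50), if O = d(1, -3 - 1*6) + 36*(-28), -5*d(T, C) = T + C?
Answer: -2540285/118252 ≈ -21.482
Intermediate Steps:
d(T, C) = -C/5 - T/5 (d(T, C) = -(T + C)/5 = -(C + T)/5 = -C/5 - T/5)
O = -5032/5 (O = (-(-3 - 1*6)/5 - ⅕*1) + 36*(-28) = (-(-3 - 6)/5 - ⅕) - 1008 = (-⅕*(-9) - ⅕) - 1008 = (9/5 - ⅕) - 1008 = 8/5 - 1008 = -5032/5 ≈ -1006.4)
-4290/O + 1210/o(50) = -4290/(-5032/5) + 1210/(-47) = -4290*(-5/5032) + 1210*(-1/47) = 10725/2516 - 1210/47 = -2540285/118252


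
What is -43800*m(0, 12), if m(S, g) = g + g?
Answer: -1051200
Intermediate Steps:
m(S, g) = 2*g
-43800*m(0, 12) = -87600*12 = -43800*24 = -1051200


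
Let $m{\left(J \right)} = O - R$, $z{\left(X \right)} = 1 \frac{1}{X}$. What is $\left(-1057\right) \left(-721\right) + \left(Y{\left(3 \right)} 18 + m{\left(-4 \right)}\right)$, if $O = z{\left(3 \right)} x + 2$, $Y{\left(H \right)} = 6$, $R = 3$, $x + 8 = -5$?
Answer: $\frac{2286599}{3} \approx 7.622 \cdot 10^{5}$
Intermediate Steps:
$z{\left(X \right)} = \frac{1}{X}$
$x = -13$ ($x = -8 - 5 = -13$)
$O = - \frac{7}{3}$ ($O = \frac{1}{3} \left(-13\right) + 2 = - \frac{13}{3} + 2 = - \frac{7}{3} \approx -2.3333$)
$m{\left(J \right)} = - \frac{16}{3}$ ($m{\left(J \right)} = - \frac{7}{3} - 3 = - \frac{16}{3}$)
$\left(-1057\right) \left(-721\right) + \left(Y{\left(3 \right)} 18 + m{\left(-4 \right)}\right) = \left(-1057\right) \left(-721\right) + \left(6 \cdot 18 - \frac{16}{3}\right) = 762097 + \left(108 - \frac{16}{3}\right) = 762097 + \frac{308}{3} = \frac{2286599}{3}$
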